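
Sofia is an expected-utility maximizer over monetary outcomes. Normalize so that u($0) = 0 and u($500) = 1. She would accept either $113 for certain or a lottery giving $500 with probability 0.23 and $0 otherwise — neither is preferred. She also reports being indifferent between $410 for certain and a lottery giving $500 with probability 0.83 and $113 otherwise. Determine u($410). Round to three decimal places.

First, u($113) = 0.23·u($500) + 0.77·u($0) = 0.23.
Chaining: u($410) = 0.83·1.00 + 0.17·0.23 = 0.8691.

0.869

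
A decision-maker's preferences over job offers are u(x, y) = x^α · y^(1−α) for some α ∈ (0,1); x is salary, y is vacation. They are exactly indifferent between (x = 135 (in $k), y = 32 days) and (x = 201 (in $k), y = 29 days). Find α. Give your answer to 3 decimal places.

α ≈ 0.198

Indifference: 135^α · 32^(1−α) = 201^α · 29^(1−α).
Taking logs: α·ln 135 + (1−α)·ln 32 = α·ln 201 + (1−α)·ln 29, i.e. α·-0.398030 = (1−α)·-0.098440.
With A = -0.398030 and B = -0.098440: α·A = (1−α)·B, so α = B/(A+B) = -0.098440/-0.496470 ≈ 0.198.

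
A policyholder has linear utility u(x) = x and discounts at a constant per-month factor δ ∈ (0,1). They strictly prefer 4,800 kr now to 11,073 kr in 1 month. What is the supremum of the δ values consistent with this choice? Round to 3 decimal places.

δ < 0.433

The preference means 4800 > δ·11073.
Dividing through by 11073 gives δ < 0.43349.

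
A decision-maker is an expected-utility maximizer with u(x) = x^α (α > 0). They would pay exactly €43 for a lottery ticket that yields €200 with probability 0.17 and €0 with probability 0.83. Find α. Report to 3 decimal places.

The lottery's expected utility is 0.17·u(200) + 0.83·u(0) = 0.17·200^α (since u(0) = 0 for α > 0).
Indifference: 43^α = 0.17·200^α, so (43/200)^α = 0.17.
Take logs: α = ln 0.17 / ln(43/200) ≈ 1.15278.

α ≈ 1.153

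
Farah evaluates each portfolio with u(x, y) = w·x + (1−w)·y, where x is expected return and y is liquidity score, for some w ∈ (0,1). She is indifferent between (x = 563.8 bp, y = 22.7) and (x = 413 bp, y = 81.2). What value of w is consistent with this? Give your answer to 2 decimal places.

Equating utilities: w·563.8 + (1−w)·22.7 = w·413 + (1−w)·81.2.
Collecting terms: w·150.8 = (1−w)·58.5.
So w/(1−w) = 58.5/150.8 = 0.3879, giving w = 58.5/(150.8+58.5) = 0.28.

w = 0.28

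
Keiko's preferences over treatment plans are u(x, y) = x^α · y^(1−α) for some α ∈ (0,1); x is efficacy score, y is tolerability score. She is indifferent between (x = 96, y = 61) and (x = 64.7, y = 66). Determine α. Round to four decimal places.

α ≈ 0.1664

The Cobb–Douglas utilities coincide, so 96^α·61^(1−α) = 64.7^α·66^(1−α).
Rearrange to (96/64.7)^α = (66/61)^(1−α) and take logs: α·0.3945870 = (1−α)·0.0787809.
So α/(1−α) = (0.0787809)/(0.3945870) = 0.1996541, and α = 0.1996541/1.1996541 ≈ 0.1664.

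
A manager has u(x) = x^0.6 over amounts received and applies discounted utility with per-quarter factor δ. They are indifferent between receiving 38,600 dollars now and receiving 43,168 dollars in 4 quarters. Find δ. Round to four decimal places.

The payoff in 4 quarters is discounted by δ^4, so u(38600) = δ^4·u(43168) and δ^4 = u(38600)/u(43168).
With u(x) = x^0.6: δ^4 = 38600^0.6/43168^0.6 = (38600/43168)^0.6 = 0.93509.
So δ = 0.93509^(1/4) ≈ 0.9834.

δ ≈ 0.9834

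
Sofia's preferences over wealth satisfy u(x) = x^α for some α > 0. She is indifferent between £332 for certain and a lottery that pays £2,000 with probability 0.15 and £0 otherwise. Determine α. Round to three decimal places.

Since u(0) = 0, the lottery's EU is 0.15·2000^α.
Setting u(332) equal to that: 332^α = 0.15·2000^α ⇒ (332/2000)^α = 0.15.
Taking logs: α·ln(332/2000) = ln(0.15), so α = -1.897120 / -1.795767 ≈ 1.056.

α ≈ 1.056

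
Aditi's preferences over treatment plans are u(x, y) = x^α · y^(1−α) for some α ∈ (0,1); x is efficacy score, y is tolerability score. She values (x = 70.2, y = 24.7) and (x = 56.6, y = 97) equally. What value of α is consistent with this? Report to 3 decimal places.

α ≈ 0.864

The Cobb–Douglas utilities coincide, so 70.2^α·24.7^(1−α) = 56.6^α·97^(1−α).
(70.2/56.6)^α = (97/24.7)^(1−α); take logs: α·ln(70.2/56.6) = (1−α)·ln(97/24.7), i.e. α·0.215339 = (1−α)·1.367908.
Thus α·(1.583247) = 1.367908, so α = 1.367908/1.583247 ≈ 0.864.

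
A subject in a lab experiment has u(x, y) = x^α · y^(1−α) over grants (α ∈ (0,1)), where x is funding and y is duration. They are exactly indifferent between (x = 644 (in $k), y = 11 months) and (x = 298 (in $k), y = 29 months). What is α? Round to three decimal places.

α ≈ 0.557

Indifference: 644^α · 11^(1−α) = 298^α · 29^(1−α).
Rearrange to (644/298)^α = (29/11)^(1−α) and take logs: α·0.770605 = (1−α)·0.969401.
Thus α·(1.740006) = 0.969401, so α = 0.969401/1.740006 ≈ 0.557.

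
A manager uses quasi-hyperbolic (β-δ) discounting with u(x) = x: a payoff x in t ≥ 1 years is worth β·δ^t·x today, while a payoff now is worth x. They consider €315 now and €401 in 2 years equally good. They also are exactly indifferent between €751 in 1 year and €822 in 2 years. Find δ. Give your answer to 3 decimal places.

From the later pair, β·δ^1·751 = β·δ^2·822; dividing through, δ = 751/822 = 0.91363.

δ ≈ 0.914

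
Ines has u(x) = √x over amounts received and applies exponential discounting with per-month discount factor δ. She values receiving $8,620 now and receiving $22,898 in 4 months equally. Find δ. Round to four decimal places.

δ ≈ 0.8850

Equating discounted utilities: u(8620) = δ^4·u(22898) ⇒ δ^4 = u(8620)/u(22898).
With u(x) = √x: δ^4 = √8620/√22898 = √(8620/22898) = 0.61356.
So δ = 0.61356^(1/4) ≈ 0.8850.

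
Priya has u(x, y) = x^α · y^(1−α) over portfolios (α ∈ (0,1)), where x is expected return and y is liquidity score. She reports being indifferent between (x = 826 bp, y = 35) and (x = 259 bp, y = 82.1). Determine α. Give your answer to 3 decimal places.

α ≈ 0.424

Indifference: 826^α · 35^(1−α) = 259^α · 82.1^(1−α).
(826/259)^α = (82.1/35)^(1−α); take logs: α·ln(826/259) = (1−α)·ln(82.1/35), i.e. α·1.159767 = (1−α)·0.852590.
Thus α·(2.012357) = 0.852590, so α = 0.852590/2.012357 ≈ 0.424.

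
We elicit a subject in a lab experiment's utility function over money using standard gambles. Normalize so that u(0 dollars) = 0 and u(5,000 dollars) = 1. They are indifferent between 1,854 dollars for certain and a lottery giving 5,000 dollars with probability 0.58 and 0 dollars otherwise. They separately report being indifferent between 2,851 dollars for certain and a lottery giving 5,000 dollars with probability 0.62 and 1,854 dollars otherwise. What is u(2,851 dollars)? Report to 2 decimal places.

First, u(1,854 dollars) = 0.58·u(5,000 dollars) + 0.42·u(0 dollars) = 0.58.
Chaining: u(2,851 dollars) = 0.62·1.00 + 0.38·0.58 = 0.8404.

0.84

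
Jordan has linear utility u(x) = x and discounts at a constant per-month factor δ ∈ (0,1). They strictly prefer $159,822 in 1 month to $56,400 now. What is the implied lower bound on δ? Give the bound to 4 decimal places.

Under u(x) = x this choice says 56400 < δ·159822.
Dividing through by 159822 gives δ > 0.35289.

δ > 0.3529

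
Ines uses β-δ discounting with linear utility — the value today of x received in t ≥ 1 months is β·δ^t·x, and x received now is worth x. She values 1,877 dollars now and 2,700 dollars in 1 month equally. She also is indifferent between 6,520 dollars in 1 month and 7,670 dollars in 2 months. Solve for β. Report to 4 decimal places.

From the later pair, β·δ^1·6520 = β·δ^2·7670; dividing through, δ = 6520/7670 = 0.85007.
Substituting δ into 1877 = β·δ·2700: β = 1877/(2295.176) ≈ 0.8178.

β ≈ 0.8178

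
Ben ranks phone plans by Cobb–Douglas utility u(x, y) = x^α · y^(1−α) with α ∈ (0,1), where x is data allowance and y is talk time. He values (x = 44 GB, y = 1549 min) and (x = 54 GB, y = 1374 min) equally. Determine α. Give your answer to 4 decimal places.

α ≈ 0.3692

The Cobb–Douglas utilities coincide, so 44^α·1549^(1−α) = 54^α·1374^(1−α).
Taking logs: α·ln 44 + (1−α)·ln 1549 = α·ln 54 + (1−α)·ln 1374, i.e. α·-0.2047944 = (1−α)·-0.1198834.
With A = -0.2047944 and B = -0.1198834: α·A = (1−α)·B, so α = B/(A+B) = -0.1198834/-0.3246778 ≈ 0.3692.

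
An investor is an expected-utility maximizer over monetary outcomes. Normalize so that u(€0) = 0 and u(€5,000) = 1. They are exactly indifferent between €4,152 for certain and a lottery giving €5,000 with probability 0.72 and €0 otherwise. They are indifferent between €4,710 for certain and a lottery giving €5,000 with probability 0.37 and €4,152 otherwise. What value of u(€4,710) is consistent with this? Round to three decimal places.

0.824

The first gamble pins u(€4,152): it must equal 0.72·1 + 0.28·0 = 0.72.
Chaining: u(€4,710) = 0.37·1.00 + 0.63·0.72 = 0.8236.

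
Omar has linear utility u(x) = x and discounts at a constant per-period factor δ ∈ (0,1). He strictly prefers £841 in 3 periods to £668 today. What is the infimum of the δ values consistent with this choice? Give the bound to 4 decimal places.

δ > 0.9261

Under u(x) = x this choice says 668 < δ^3·841.
Hence δ^3 > 668/841 = 0.79429, and x ↦ x^(1/3) is increasing on (0,∞).
δ > 0.79429^(1/3) = 0.9261.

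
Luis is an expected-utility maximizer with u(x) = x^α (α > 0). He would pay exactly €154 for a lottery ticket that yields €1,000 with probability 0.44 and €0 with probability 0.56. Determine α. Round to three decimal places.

Since u(0) = 0, the lottery's EU is 0.44·1000^α.
Equating: 154^α = 0.44·1000^α, i.e. 0.1540^α = 0.44.
Take logs: α = ln 0.44 / ln(154/1000) ≈ 0.43884.

α ≈ 0.439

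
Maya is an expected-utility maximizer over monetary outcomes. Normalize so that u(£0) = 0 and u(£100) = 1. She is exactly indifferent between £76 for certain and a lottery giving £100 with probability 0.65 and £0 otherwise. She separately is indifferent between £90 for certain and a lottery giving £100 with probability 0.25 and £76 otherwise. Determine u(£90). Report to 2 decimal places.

From the first indifference, u(£76) = 0.65·u(£100) + 0.35·u(£0) = 0.65·1 + 0.35·0 = 0.65.
Chaining: u(£90) = 0.25·1.00 + 0.75·0.65 = 0.7375.

0.74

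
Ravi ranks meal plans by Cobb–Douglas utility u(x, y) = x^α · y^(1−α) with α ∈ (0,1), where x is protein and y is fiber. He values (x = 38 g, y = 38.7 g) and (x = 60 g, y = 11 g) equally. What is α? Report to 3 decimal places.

α ≈ 0.734

The Cobb–Douglas utilities coincide, so 38^α·38.7^(1−α) = 60^α·11^(1−α).
Taking logs: α·ln 38 + (1−α)·ln 38.7 = α·ln 60 + (1−α)·ln 11, i.e. α·-0.456758 = (1−α)·-1.257944.
With A = -0.456758 and B = -1.257944: α·A = (1−α)·B, so α = B/(A+B) = -1.257944/-1.714702 ≈ 0.734.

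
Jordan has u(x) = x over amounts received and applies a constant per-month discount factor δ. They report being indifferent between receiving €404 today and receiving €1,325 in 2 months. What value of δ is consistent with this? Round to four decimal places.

δ ≈ 0.5522

Indifference means u(404) = δ^2 · u(1325), so δ^2 = u(404)/u(1325).
With u(x) = x: δ^2 = 404/1325 = 0.30491.
So δ = 0.30491^(1/2) ≈ 0.5522.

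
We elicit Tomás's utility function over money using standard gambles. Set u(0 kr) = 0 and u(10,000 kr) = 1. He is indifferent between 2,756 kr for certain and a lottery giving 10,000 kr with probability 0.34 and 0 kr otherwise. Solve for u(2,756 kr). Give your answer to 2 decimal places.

0.34

By the standard-gamble method, u(2,756 kr) is just the indifference probability on the best outcome: 0.34.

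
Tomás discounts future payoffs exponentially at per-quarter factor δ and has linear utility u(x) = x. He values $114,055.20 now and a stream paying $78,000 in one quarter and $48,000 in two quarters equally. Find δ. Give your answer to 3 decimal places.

Present value of the stream is 78000·δ + 48000·δ². Indifference gives 78000δ + 48000δ² = 114055.20.
That is, 48000δ² + 78000δ − 114055.20 = 0, a quadratic in δ.
By the quadratic formula (taking the positive root), δ = (−78000 + √27982598400.00) / 96000 ≈ 0.930.

δ ≈ 0.930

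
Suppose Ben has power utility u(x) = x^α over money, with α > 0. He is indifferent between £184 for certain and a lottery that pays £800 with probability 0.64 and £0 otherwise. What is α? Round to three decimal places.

EU(lottery) = 0.64·800^α + 0.36·0 = 0.64·800^α.
Equating: 184^α = 0.64·800^α, i.e. 0.2300^α = 0.64.
Take logs: α = ln 0.64 / ln(184/800) ≈ 0.30366.

α ≈ 0.304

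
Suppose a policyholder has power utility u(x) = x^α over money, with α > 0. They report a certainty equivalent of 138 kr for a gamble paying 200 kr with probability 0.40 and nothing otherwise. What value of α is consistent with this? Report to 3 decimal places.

α ≈ 2.469

Since u(0) = 0, the lottery's EU is 0.40·200^α.
Setting u(138) equal to that: 138^α = 0.40·200^α ⇒ (138/200)^α = 0.40.
α = ln(0.40) / ln(138/200) = -0.916291/-0.371064 ≈ 2.469.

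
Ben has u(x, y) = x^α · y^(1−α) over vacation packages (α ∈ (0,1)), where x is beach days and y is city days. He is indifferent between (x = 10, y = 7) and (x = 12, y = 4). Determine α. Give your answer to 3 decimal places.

α ≈ 0.754

Set the two utilities equal: 10^α·7^(1−α) = 12^α·4^(1−α).
Rearrange to (10/12)^α = (4/7)^(1−α) and take logs: α·-0.182322 = (1−α)·-0.559616.
Thus α·(-0.741938) = -0.559616, so α = -0.559616/-0.741938 ≈ 0.754.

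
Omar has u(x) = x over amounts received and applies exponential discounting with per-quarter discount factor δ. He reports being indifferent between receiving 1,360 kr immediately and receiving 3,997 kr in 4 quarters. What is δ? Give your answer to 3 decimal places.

δ ≈ 0.764

Indifference means u(1360) = δ^4 · u(3997), so δ^4 = u(1360)/u(3997).
With u(x) = x: δ^4 = 1360/3997 = 0.34026.
So δ = 0.34026^(1/4) ≈ 0.764.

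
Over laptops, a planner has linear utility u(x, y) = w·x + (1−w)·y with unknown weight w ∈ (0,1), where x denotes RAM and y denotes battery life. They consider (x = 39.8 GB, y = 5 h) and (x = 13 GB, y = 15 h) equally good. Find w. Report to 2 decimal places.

w = 0.27

Equating utilities: w·39.8 + (1−w)·5 = w·13 + (1−w)·15.
w·(39.8−13) = (1−w)·(15−5), i.e. w·26.8 = (1−w)·10.
The marginal rate of substitution is 10/26.8, so w = 10/(26.8+10) = 0.27.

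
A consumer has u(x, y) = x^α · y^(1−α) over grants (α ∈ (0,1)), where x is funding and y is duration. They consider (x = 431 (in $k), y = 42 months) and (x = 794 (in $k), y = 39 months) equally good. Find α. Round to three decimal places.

α ≈ 0.108

Set the two utilities equal: 431^α·42^(1−α) = 794^α·39^(1−α).
Taking logs: α·ln 431 + (1−α)·ln 42 = α·ln 794 + (1−α)·ln 39, i.e. α·-0.610975 = (1−α)·-0.074108.
Thus α·(-0.685083) = -0.074108, so α = -0.074108/-0.685083 ≈ 0.108.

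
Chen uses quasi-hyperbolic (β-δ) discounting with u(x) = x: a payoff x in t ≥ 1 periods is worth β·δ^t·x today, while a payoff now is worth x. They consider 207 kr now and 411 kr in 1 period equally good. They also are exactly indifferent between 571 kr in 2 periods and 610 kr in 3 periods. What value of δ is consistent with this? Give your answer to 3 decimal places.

Both payoffs in the second observation are in the future, so β drops out: δ^2·571 = δ^3·610 ⇒ δ = 571/610 = 0.93607.

δ ≈ 0.936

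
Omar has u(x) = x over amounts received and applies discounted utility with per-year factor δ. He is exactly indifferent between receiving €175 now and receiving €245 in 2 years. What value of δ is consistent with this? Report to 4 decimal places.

The payoff in 2 years is discounted by δ^2, so u(175) = δ^2·u(245) and δ^2 = u(175)/u(245).
With u(x) = x: δ^2 = 175/245 = 0.71429.
So δ = 0.71429^(1/2) ≈ 0.8452.

δ ≈ 0.8452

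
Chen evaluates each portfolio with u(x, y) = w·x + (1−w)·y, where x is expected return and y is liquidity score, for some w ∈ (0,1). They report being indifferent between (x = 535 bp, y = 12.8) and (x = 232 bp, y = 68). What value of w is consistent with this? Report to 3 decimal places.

w = 0.154

u(535,12.8) = u(232,68) means w·535 + (1−w)·12.8 = w·232 + (1−w)·68.
w·(535−232) = (1−w)·(68−12.8), i.e. w·303 = (1−w)·55.2.
So w/(1−w) = 55.2/303 = 0.1822, giving w = 55.2/(303+55.2) = 0.154.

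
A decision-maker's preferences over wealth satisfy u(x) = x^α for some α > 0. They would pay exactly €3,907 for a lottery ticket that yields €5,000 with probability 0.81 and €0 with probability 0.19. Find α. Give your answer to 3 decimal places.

α ≈ 0.854

Since u(0) = 0, the lottery's EU is 0.81·5000^α.
Setting u(3907) equal to that: 3907^α = 0.81·5000^α ⇒ (3907/5000)^α = 0.81.
Take logs: α = ln 0.81 / ln(3907/5000) ≈ 0.85427.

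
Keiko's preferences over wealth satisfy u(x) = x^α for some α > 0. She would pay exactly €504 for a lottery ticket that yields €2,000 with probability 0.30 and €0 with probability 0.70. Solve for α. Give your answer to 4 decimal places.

The lottery's expected utility is 0.30·u(2000) + 0.70·u(0) = 0.30·2000^α (since u(0) = 0 for α > 0).
Indifference: 504^α = 0.30·2000^α, so (504/2000)^α = 0.30.
Taking logs: α·ln(504/2000) = ln(0.30), so α = -1.2039728 / -1.3783262 ≈ 0.8735.

α ≈ 0.8735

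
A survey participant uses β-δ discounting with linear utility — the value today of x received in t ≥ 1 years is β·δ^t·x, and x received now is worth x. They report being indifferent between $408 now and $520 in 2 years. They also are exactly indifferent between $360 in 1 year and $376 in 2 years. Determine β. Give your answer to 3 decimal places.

β ≈ 0.856

From the later pair, β·δ^1·360 = β·δ^2·376; dividing through, δ = 360/376 = 0.95745.
Now use the now-vs-future pair: 408 = β·δ^2·520 gives β = 408/(0.91670·520) ≈ 0.856.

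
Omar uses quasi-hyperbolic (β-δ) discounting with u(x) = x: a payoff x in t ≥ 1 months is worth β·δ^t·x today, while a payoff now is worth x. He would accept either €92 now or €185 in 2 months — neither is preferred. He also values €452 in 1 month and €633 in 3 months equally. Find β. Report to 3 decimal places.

From the later pair, β·δ^1·452 = β·δ^3·633; dividing through, δ^2 = 452/633 = 0.71406, so δ = 0.84502.
The first indifference: 92 = β·δ^2·185, so β = 92/(δ^2·185) = 92/(0.71406·185) ≈ 0.696.

β ≈ 0.696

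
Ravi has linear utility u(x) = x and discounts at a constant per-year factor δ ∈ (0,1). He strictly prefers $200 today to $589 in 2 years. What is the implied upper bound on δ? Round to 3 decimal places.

Comparing present values: 200 > δ^2·589.
So δ^2 < 200/589 = 0.33956; taking the square root of both positive sides preserves the inequality.
δ < (200/589)^(1/2) ≈ 0.583.

δ < 0.583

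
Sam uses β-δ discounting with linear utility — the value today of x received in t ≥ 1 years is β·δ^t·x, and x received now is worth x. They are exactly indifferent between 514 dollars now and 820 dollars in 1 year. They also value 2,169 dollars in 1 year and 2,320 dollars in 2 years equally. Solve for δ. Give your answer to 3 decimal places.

Both payoffs in the second observation are in the future, so β drops out: δ^1·2169 = δ^2·2320 ⇒ δ = 2169/2320 = 0.93491.

δ ≈ 0.935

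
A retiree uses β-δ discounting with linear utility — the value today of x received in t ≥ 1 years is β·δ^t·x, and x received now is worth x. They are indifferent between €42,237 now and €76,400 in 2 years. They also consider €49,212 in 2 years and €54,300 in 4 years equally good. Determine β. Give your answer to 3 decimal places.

From the later pair, β·δ^2·49212 = β·δ^4·54300; dividing through, δ^2 = 49212/54300 = 0.90630, so δ = 0.95200.
Now use the now-vs-future pair: 42237 = β·δ^2·76400 gives β = 42237/(0.90630·76400) ≈ 0.610.

β ≈ 0.610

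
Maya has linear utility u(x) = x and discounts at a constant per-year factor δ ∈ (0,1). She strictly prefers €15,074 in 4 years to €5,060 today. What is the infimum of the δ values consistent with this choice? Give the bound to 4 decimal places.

The preference means 5060 < δ^4·15074.
Dividing by 15074: δ^4 > 0.33568. Both sides are positive, so the 4th root keeps the direction.
δ > 0.33568^(1/4) = 0.7612.

δ > 0.7612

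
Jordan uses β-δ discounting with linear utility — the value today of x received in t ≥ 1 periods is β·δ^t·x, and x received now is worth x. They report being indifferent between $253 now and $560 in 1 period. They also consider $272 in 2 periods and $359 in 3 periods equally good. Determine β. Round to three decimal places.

Both payoffs in the second observation are in the future, so β drops out: δ^2·272 = δ^3·359 ⇒ δ = 272/359 = 0.75766.
Now use the now-vs-future pair: 253 = β·δ·560 gives β = 253/(0.75766·560) ≈ 0.596.

β ≈ 0.596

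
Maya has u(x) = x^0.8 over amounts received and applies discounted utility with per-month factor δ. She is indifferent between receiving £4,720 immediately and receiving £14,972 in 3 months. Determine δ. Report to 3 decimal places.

The payoff in 3 months is discounted by δ^3, so u(4720) = δ^3·u(14972) and δ^3 = u(4720)/u(14972).
With u(x) = x^0.8: δ^3 = 4720^0.8/14972^0.8 = (4720/14972)^0.8 = 0.39713.
Hence δ = (0.39713)^(1/3) = 0.73504.

δ ≈ 0.735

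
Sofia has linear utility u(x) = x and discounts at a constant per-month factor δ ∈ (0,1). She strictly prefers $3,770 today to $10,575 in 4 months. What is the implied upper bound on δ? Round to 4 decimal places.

δ < 0.7727

The preference means 3770 > δ^4·10575.
Hence δ^4 < 3770/10575 = 0.35650, and x ↦ x^(1/4) is increasing on (0,∞).
δ < (3770/10575)^(1/4) ≈ 0.7727.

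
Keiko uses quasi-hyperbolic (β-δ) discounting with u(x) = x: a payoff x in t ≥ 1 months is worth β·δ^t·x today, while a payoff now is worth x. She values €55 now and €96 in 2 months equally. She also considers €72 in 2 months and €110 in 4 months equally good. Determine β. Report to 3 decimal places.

The second indifference involves only future payoffs, so β cancels: β·δ^2·72 = β·δ^4·110, giving δ^2 = 72/110 = 0.65455, so δ = 0.80904.
The first indifference: 55 = β·δ^2·96, so β = 55/(δ^2·96) = 55/(0.65455·96) ≈ 0.875.

β ≈ 0.875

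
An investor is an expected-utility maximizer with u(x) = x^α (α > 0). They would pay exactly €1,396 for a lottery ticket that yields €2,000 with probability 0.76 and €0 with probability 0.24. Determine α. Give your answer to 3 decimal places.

The lottery's expected utility is 0.76·u(2000) + 0.24·u(0) = 0.76·2000^α (since u(0) = 0 for α > 0).
Indifference: 1396^α = 0.76·2000^α, so (1396/2000)^α = 0.76.
Take logs: α = ln 0.76 / ln(1396/2000) ≈ 0.76331.

α ≈ 0.763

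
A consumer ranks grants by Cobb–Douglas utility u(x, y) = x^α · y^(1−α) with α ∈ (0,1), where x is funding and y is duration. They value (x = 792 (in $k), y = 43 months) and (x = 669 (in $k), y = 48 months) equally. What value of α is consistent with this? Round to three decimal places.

α ≈ 0.395

Indifference: 792^α · 43^(1−α) = 669^α · 48^(1−α).
Taking logs: α·ln 792 + (1−α)·ln 43 = α·ln 669 + (1−α)·ln 48, i.e. α·0.168777 = (1−α)·0.110001.
With A = 0.168777 and B = 0.110001: α·A = (1−α)·B, so α = B/(A+B) = 0.110001/0.278778 ≈ 0.395.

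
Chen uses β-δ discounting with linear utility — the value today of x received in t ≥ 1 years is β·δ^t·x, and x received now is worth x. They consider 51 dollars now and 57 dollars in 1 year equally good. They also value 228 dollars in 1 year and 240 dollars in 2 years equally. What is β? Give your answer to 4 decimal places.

β ≈ 0.9418

Both payoffs in the second observation are in the future, so β drops out: δ^1·228 = δ^2·240 ⇒ δ = 228/240 = 0.95000.
Now use the now-vs-future pair: 51 = β·δ·57 gives β = 51/(0.95000·57) ≈ 0.9418.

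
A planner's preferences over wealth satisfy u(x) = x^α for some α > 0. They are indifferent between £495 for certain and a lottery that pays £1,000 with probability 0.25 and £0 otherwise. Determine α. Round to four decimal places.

Since u(0) = 0, the lottery's EU is 0.25·1000^α.
Indifference: 495^α = 0.25·1000^α, so (495/1000)^α = 0.25.
Taking logs: α·ln(495/1000) = ln(0.25), so α = -1.3862944 / -0.7031975 ≈ 1.9714.

α ≈ 1.9714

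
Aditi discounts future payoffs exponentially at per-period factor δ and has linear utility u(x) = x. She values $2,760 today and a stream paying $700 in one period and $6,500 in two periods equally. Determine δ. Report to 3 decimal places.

δ ≈ 0.600

Equating present values: 2760 = 700δ + 6500δ².
That is, 6500δ² + 700δ − 2760 = 0, a quadratic in δ.
The positive root is δ = [−700 + √(700² + 4·6500·2760)] / (2·6500) = (−700 + 8500.000)/13000 ≈ 0.600.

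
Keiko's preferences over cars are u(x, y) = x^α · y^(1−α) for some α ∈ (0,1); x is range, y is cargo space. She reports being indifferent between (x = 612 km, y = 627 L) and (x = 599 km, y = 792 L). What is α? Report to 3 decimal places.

α ≈ 0.916

The Cobb–Douglas utilities coincide, so 612^α·627^(1−α) = 599^α·792^(1−α).
(612/599)^α = (792/627)^(1−α); take logs: α·ln(612/599) = (1−α)·ln(792/627), i.e. α·0.021471 = (1−α)·0.233615.
Thus α·(0.255086) = 0.233615, so α = 0.233615/0.255086 ≈ 0.916.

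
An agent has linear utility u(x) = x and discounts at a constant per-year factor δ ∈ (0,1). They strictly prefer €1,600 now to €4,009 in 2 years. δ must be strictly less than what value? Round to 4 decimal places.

The preference means 1600 > δ^2·4009.
Hence δ^2 < 1600/4009 = 0.39910, and x ↦ x^(1/2) is increasing on (0,∞).
δ < 0.39910^(1/2) = 0.6317.

δ < 0.6317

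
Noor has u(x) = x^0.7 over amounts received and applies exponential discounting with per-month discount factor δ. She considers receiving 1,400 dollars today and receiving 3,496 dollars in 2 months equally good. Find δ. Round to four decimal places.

δ ≈ 0.7259

Indifference means u(1400) = δ^2 · u(3496), so δ^2 = u(1400)/u(3496).
Since u(x) = x^0.7, δ^2 = (1400/3496)^0.7 = 0.40046^0.7 = 0.52697.
So δ = 0.52697^(1/2) ≈ 0.7259.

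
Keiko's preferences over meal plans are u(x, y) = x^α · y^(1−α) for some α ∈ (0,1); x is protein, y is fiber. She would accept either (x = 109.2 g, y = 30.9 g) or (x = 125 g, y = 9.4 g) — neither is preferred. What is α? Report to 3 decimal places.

Set the two utilities equal: 109.2^α·30.9^(1−α) = 125^α·9.4^(1−α).
Rearrange to (109.2/125)^α = (9.4/30.9)^(1−α) and take logs: α·-0.135133 = (1−α)·-1.190046.
With A = -0.135133 and B = -1.190046: α·A = (1−α)·B, so α = B/(A+B) = -1.190046/-1.325179 ≈ 0.898.

α ≈ 0.898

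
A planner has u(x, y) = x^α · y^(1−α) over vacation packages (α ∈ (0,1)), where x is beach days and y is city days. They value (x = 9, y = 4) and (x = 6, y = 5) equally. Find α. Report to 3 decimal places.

Set the two utilities equal: 9^α·4^(1−α) = 6^α·5^(1−α).
Taking logs: α·ln 9 + (1−α)·ln 4 = α·ln 6 + (1−α)·ln 5, i.e. α·0.405465 = (1−α)·0.223144.
So α/(1−α) = (0.223144)/(0.405465) = 0.550341, and α = 0.550341/1.550341 ≈ 0.355.

α ≈ 0.355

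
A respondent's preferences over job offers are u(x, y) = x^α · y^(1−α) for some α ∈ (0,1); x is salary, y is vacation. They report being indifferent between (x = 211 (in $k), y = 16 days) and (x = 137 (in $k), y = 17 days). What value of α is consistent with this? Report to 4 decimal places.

α ≈ 0.1231

The Cobb–Douglas utilities coincide, so 211^α·16^(1−α) = 137^α·17^(1−α).
Rearrange to (211/137)^α = (17/16)^(1−α) and take logs: α·0.4318772 = (1−α)·0.0606246.
Thus α·(0.4925018) = 0.0606246, so α = 0.0606246/0.4925018 ≈ 0.1231.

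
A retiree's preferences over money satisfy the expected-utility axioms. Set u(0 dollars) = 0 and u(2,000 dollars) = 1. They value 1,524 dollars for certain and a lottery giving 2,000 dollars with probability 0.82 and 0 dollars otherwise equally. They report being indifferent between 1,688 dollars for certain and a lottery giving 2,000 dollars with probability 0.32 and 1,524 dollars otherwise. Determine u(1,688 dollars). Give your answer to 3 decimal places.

0.878

The first gamble pins u(1,524 dollars): it must equal 0.82·1 + 0.18·0 = 0.82.
The second indifference gives u(1,688 dollars) = 0.32·u(2,000 dollars) + 0.68·u(1,524 dollars) = 0.32·1.00 + 0.68·0.82 = 0.8776.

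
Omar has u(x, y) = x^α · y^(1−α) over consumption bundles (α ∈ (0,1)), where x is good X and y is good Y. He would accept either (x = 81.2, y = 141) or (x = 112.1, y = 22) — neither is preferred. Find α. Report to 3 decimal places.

α ≈ 0.852

Indifference: 81.2^α · 141^(1−α) = 112.1^α · 22^(1−α).
Taking logs: α·ln 81.2 + (1−α)·ln 141 = α·ln 112.1 + (1−α)·ln 22, i.e. α·-0.322476 = (1−α)·-1.857717.
Thus α·(-2.180193) = -1.857717, so α = -1.857717/-2.180193 ≈ 0.852.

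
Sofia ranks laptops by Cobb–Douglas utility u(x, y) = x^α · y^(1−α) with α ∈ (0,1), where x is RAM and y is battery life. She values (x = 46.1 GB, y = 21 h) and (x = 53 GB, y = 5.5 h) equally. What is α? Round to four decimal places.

Indifference: 46.1^α · 21^(1−α) = 53^α · 5.5^(1−α).
(46.1/53)^α = (5.5/21)^(1−α); take logs: α·ln(46.1/53) = (1−α)·ln(5.5/21), i.e. α·-0.1394790 = (1−α)·-1.3397743.
Thus α·(-1.4792533) = -1.3397743, so α = -1.3397743/-1.4792533 ≈ 0.9057.

α ≈ 0.9057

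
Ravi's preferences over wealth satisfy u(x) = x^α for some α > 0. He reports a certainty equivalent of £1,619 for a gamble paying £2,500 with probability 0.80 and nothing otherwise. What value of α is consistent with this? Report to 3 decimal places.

The lottery's expected utility is 0.80·u(2500) + 0.20·u(0) = 0.80·2500^α (since u(0) = 0 for α > 0).
Equating: 1619^α = 0.80·2500^α, i.e. 0.6476^α = 0.80.
α = ln(0.80) / ln(1619/2500) = -0.223144/-0.434482 ≈ 0.514.

α ≈ 0.514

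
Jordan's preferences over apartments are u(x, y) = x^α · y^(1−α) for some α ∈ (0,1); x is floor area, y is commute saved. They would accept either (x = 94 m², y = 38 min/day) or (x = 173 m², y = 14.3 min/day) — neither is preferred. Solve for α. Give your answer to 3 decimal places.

The Cobb–Douglas utilities coincide, so 94^α·38^(1−α) = 173^α·14.3^(1−α).
(94/173)^α = (14.3/38)^(1−α); take logs: α·ln(94/173) = (1−α)·ln(14.3/38), i.e. α·-0.609997 = (1−α)·-0.977327.
With A = -0.609997 and B = -0.977327: α·A = (1−α)·B, so α = B/(A+B) = -0.977327/-1.587324 ≈ 0.616.

α ≈ 0.616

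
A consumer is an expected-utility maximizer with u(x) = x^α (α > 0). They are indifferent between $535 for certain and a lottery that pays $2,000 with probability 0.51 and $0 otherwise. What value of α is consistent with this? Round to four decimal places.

α ≈ 0.5106

The lottery's expected utility is 0.51·u(2000) + 0.49·u(0) = 0.51·2000^α (since u(0) = 0 for α > 0).
Indifference: 535^α = 0.51·2000^α, so (535/2000)^α = 0.51.
Take logs: α = ln 0.51 / ln(535/2000) ≈ 0.510637.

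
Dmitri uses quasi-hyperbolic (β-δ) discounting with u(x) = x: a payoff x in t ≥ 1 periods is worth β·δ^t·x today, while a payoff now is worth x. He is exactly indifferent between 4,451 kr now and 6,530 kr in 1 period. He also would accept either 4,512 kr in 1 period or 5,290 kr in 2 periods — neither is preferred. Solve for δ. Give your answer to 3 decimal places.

Both payoffs in the second observation are in the future, so β drops out: δ^1·4512 = δ^2·5290 ⇒ δ = 4512/5290 = 0.85293.

δ ≈ 0.853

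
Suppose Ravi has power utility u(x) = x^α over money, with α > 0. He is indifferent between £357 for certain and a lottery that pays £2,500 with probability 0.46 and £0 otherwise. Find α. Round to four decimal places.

EU(lottery) = 0.46·2500^α + 0.54·0 = 0.46·2500^α.
Indifference: 357^α = 0.46·2500^α, so (357/2500)^α = 0.46.
α = ln(0.46) / ln(357/2500) = -0.7765288/-1.9463102 ≈ 0.3990.

α ≈ 0.3990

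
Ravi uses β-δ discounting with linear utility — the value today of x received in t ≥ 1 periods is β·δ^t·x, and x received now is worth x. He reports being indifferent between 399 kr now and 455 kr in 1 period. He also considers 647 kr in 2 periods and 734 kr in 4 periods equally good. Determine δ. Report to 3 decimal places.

δ ≈ 0.939

The second indifference involves only future payoffs, so β cancels: β·δ^2·647 = β·δ^4·734, giving δ^2 = 647/734 = 0.88147, so δ = 0.93887.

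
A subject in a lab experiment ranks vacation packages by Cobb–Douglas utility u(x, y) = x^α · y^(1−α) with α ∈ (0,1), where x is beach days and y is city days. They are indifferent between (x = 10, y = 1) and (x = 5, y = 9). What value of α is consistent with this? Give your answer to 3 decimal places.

The Cobb–Douglas utilities coincide, so 10^α·1^(1−α) = 5^α·9^(1−α).
Taking logs: α·ln 10 + (1−α)·ln 1 = α·ln 5 + (1−α)·ln 9, i.e. α·0.693147 = (1−α)·2.197225.
With A = 0.693147 and B = 2.197225: α·A = (1−α)·B, so α = B/(A+B) = 2.197225/2.890372 ≈ 0.760.

α ≈ 0.760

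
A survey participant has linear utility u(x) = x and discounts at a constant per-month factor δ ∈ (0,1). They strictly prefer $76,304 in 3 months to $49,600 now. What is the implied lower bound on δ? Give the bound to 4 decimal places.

δ > 0.8663

The preference means 49600 < δ^3·76304.
Dividing by 76304: δ^3 > 0.65003. Both sides are positive, so the cube root keeps the direction.
δ > (49600/76304)^(1/3) ≈ 0.8663.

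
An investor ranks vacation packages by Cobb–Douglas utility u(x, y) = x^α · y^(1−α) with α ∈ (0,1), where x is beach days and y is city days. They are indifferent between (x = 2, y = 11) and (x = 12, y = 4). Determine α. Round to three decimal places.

α ≈ 0.361

The Cobb–Douglas utilities coincide, so 2^α·11^(1−α) = 12^α·4^(1−α).
Rearrange to (2/12)^α = (4/11)^(1−α) and take logs: α·-1.791759 = (1−α)·-1.011601.
Thus α·(-2.803360) = -1.011601, so α = -1.011601/-2.803360 ≈ 0.361.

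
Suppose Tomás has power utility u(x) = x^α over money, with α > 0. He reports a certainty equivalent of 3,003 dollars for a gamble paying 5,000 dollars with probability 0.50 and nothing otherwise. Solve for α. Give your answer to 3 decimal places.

Since u(0) = 0, the lottery's EU is 0.50·5000^α.
Indifference: 3003^α = 0.50·5000^α, so (3003/5000)^α = 0.50.
Take logs: α = ln 0.50 / ln(3003/5000) ≈ 1.35958.

α ≈ 1.360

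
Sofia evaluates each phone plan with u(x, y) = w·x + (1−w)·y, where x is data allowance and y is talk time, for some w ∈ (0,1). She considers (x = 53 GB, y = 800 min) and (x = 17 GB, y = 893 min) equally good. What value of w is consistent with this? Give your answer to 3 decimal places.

Equating utilities: w·53 + (1−w)·800 = w·17 + (1−w)·893.
Collecting terms: w·36 = (1−w)·93.
Hence w = 93/(36+93) = 93/129 = 0.721.

w = 0.721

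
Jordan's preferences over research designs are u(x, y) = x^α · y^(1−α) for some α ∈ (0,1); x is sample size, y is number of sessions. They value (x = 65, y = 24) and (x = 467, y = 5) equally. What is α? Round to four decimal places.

α ≈ 0.4430

Indifference: 65^α · 24^(1−α) = 467^α · 5^(1−α).
Taking logs: α·ln 65 + (1−α)·ln 24 = α·ln 467 + (1−α)·ln 5, i.e. α·-1.9719420 = (1−α)·-1.5686159.
Thus α·(-3.5405579) = -1.5686159, so α = -1.5686159/-3.5405579 ≈ 0.4430.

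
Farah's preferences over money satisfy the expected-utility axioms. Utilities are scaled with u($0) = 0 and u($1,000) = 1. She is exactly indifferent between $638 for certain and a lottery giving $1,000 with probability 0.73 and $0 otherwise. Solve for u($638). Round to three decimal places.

0.730

The indifference gives u($638) = 0.73·u($1,000) + 0.27·u($0) = 0.73·1 + 0.27·0 = 0.73.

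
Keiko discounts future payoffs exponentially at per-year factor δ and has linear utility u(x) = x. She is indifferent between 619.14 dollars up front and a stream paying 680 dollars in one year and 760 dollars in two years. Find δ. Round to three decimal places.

Equating present values: 619.14 = 680δ + 760δ².
Rearranged: 760δ² + 680δ − 619.14 = 0.
By the quadratic formula (taking the positive root), δ = (−680 + √2344585.60) / 1520 ≈ 0.560.

δ ≈ 0.560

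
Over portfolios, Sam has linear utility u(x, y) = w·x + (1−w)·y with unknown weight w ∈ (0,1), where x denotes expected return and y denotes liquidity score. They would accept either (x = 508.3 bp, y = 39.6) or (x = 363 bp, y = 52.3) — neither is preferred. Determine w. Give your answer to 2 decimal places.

w = 0.08

Indifference: w·508.3 + (1−w)·39.6 = w·363 + (1−w)·52.3.
Rearranging, 145.3·w − 12.7·(1−w) = 0.
So w/(1−w) = 12.7/145.3 = 0.0874, giving w = 12.7/(145.3+12.7) = 0.08.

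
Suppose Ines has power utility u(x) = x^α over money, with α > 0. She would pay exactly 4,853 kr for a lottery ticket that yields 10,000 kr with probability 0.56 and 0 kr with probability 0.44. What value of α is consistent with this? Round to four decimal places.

The lottery's expected utility is 0.56·u(10000) + 0.44·u(0) = 0.56·10000^α (since u(0) = 0 for α > 0).
Setting u(4853) equal to that: 4853^α = 0.56·10000^α ⇒ (4853/10000)^α = 0.56.
Take logs: α = ln 0.56 / ln(4853/10000) ≈ 0.801975.

α ≈ 0.8020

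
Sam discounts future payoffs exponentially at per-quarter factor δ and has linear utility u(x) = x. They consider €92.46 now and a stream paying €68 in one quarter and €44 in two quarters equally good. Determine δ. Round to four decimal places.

δ ≈ 0.8700

Equating present values: 92.46 = 68δ + 44δ².
That is, 44δ² + 68δ − 92.46 = 0, a quadratic in δ.
By the quadratic formula (taking the positive root), δ = (−68 + √20896.96) / 88 ≈ 0.8700.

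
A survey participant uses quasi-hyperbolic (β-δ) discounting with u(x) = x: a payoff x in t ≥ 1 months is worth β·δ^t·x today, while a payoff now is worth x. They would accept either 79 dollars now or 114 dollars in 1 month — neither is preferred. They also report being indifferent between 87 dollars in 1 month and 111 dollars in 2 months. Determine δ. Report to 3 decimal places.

δ ≈ 0.784

The second indifference involves only future payoffs, so β cancels: β·δ^1·87 = β·δ^2·111, giving δ = 87/111 = 0.78378.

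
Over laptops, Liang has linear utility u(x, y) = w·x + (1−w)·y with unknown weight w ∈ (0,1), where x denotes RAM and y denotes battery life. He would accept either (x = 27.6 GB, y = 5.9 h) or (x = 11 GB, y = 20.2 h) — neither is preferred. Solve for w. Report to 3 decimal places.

w = 0.463

u(27.6,5.9) = u(11,20.2) means w·27.6 + (1−w)·5.9 = w·11 + (1−w)·20.2.
Collecting terms: w·16.6 = (1−w)·14.3.
So w/(1−w) = 14.3/16.6 = 0.8614, giving w = 14.3/(16.6+14.3) = 0.463.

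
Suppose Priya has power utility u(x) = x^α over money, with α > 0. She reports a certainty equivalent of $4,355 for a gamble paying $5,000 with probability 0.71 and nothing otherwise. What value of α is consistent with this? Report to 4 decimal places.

α ≈ 2.4798

Since u(0) = 0, the lottery's EU is 0.71·5000^α.
Setting u(4355) equal to that: 4355^α = 0.71·5000^α ⇒ (4355/5000)^α = 0.71.
α = ln(0.71) / ln(4355/5000) = -0.3424903/-0.1381133 ≈ 2.4798.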